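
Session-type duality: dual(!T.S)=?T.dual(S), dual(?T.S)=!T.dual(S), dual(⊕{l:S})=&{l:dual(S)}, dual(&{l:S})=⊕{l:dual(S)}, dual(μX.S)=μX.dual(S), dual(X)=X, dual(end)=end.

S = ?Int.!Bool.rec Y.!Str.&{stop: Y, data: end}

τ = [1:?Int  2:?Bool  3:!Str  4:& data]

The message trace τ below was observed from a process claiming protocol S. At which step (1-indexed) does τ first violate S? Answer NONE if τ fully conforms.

2

@1 ?Int  match  now at !Bool.rec Y.…
@2 got ?Bool, protocol expects !Bool  ✗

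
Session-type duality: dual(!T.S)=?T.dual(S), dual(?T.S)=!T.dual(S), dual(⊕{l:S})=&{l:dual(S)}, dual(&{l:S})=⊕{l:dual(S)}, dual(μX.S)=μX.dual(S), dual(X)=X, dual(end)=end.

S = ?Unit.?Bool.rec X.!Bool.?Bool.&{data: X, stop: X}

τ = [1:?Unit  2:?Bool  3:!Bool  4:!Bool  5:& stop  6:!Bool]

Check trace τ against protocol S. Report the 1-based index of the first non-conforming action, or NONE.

4

[1] ?Unit  match  state: ?Bool.rec X.…
[2] ?Bool  match  state: rec X.…
[3] !Bool  match  state: ?Bool.&{data: rec X.…, stop: rec X.…}
[4] got !Bool, protocol expects ?Bool  ✗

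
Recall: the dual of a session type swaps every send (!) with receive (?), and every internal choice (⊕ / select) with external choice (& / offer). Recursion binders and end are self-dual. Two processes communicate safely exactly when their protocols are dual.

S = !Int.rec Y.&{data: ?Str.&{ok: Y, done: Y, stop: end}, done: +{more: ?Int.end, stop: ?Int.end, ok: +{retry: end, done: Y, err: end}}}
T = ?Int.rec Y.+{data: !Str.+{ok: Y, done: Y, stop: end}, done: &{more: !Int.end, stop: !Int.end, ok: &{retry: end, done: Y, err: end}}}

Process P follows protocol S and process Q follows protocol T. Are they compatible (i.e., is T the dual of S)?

!Int vs ?Int  ok
  rec Y vs rec Y  ok (rec unchanged)
    &{data,done} vs +{data,done}  ok labels match
      case data:
        ?Str vs !Str  ok
          &{ok,done,stop} vs +{ok,done,stop}  ok labels match
            case ok:
              Y vs Y  ok
            case done:
              Y vs Y  ok
            case stop:
              end vs end  ok
      case done:
        +{more,stop,ok} vs &{more,stop,ok}  ok labels match
          case more:
            ?Int vs !Int  ok
              end vs end  ok
          case stop:
            ?Int vs !Int  ok
              end vs end  ok
          case ok:
            +{retry,done,err} vs &{retry,done,err}  ok labels match
              case retry:
                end vs end  ok
              case done:
                Y vs Y  ok
              case err:
                end vs end  ok

YES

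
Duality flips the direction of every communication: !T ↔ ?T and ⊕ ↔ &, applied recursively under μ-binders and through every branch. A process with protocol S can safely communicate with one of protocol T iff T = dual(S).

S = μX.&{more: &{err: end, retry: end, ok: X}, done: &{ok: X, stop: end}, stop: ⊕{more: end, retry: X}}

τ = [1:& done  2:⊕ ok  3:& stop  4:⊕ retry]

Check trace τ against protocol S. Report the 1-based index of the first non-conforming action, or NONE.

2

@1 & done  match  state: &{ok: μX.…, stop: end}
@2 got ⊕ ok, protocol expects & ok or & stop  ✗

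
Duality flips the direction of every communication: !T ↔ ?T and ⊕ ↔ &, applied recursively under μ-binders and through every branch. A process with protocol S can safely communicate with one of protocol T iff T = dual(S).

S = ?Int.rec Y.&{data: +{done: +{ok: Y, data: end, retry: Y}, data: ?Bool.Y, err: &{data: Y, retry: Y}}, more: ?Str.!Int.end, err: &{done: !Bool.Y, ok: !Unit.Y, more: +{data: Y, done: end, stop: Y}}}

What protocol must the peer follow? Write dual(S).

!Int.rec Y.+{data: &{done: &{ok: Y, data: end, retry: Y}, data: !Bool.Y, err: +{data: Y, retry: Y}}, more: !Str.?Int.end, err: +{done: ?Bool.Y, ok: ?Unit.Y, more: &{data: Y, done: end, stop: Y}}}

?Int → !Int
  rec Y → rec Y  (μ self-dual)
    &{data,more,err} → +{data,more,err}  (external→internal)
      [data]
        +{done,data,err} → &{done,data,err}  (select→offer)
          [done]
            +{ok,data,retry} → &{ok,data,retry}  (select→offer)
              [ok]
                dual(Y) = Y
              [data]
                dual(end) = end
              [retry]
                dual(Y) = Y
          [data]
            ?Bool → !Bool
              dual(Y) = Y
          [err]
            &{data,retry} → +{data,retry}  (external→internal)
              [data]
                dual(Y) = Y
              [retry]
                dual(Y) = Y
      [more]
        ?Str → !Str
          !Int → ?Int
            dual(end) = end
      [err]
        &{done,ok,more} → +{done,ok,more}  (external→internal)
          [done]
            !Bool → ?Bool
              dual(Y) = Y
          [ok]
            !Unit → ?Unit
              dual(Y) = Y
          [more]
            +{data,done,stop} → &{data,done,stop}  (select→offer)
              [data]
                dual(Y) = Y
              [done]
                dual(end) = end
              [stop]
                dual(Y) = Y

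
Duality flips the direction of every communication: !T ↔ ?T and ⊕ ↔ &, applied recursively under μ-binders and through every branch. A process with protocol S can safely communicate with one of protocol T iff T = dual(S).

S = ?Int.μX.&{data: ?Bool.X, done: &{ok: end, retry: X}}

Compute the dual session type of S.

?Int → !Int
  μX → μX  (binder kept)
    &{data,done} → ⊕{data,done}  (external→internal)
      [data]
        ?Bool → !Bool
          X ↦ X
      [done]
        &{ok,retry} → ⊕{ok,retry}  (external→internal)
          [ok]
            end ↦ end
          [retry]
            X ↦ X

!Int.μX.⊕{data: !Bool.X, done: ⊕{ok: end, retry: X}}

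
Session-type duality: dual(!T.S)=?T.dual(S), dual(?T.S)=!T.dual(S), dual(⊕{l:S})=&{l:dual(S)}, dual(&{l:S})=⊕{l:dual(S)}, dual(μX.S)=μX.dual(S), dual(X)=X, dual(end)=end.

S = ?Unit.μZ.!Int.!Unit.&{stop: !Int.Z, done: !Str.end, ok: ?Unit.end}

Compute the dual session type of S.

?Unit → !Unit
  μZ → μZ  (rec unchanged)
    !Int → ?Int
      !Unit → ?Unit
        &{stop,done,ok} → ⊕{stop,done,ok}  (&→⊕)
          • stop:
            !Int → ?Int
              dual(Z) = Z
          • done:
            !Str → ?Str
              dual(end) = end
          • ok:
            ?Unit → !Unit
              dual(end) = end

!Unit.μZ.?Int.?Unit.⊕{stop: ?Int.Z, done: ?Str.end, ok: !Unit.end}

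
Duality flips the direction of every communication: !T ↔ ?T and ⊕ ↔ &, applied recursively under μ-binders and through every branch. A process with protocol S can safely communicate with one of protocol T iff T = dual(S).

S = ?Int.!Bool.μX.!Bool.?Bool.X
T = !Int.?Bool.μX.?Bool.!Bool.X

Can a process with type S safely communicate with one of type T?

?Int ‖ !Int  match
  !Bool ‖ ?Bool  match
    μX ‖ μX  match (μ self-dual)
      !Bool ‖ ?Bool  match
        ?Bool ‖ !Bool  match
          X ‖ X  match

YES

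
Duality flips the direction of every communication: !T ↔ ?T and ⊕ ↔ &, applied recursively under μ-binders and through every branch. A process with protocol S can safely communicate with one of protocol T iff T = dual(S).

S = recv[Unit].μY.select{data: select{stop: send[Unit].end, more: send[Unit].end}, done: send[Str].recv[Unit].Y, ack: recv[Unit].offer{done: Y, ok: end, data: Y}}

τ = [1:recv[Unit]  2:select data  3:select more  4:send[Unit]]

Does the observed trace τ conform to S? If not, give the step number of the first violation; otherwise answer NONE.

NONE

@1 recv[Unit]  ✓  now at μY.…
@2 select data  ✓  now at select{stop: send[Unit].end, more: send[Unit].end}
@3 select more  ✓  now at send[Unit].end
@4 send[Unit]  ✓  now at end
τ conforms to S (length 4)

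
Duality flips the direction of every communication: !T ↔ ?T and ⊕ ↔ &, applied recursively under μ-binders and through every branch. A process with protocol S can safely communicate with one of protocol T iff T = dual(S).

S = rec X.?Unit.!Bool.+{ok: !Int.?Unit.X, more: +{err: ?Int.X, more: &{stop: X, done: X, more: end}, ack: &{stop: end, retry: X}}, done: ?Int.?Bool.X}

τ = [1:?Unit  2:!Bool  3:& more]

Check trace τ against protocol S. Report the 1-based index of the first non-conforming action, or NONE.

3

[1] ?Unit  match  now at !Bool.+{ok: !Int.?Unit.rec X.…, more: +{err: ?Int.rec X.…, more: &{stop: rec X.…, done: rec X.…, more: end}, ack: &{stop: end, retry: rec X.…}}, done: ?Int.?Bool.rec X.…}
[2] !Bool  match  now at +{ok: !Int.?Unit.rec X.…, more: +{err: ?Int.rec X.…, more: &{stop: rec X.…, done: rec X.…, more: end}, ack: &{stop: end, retry: rec X.…}}, done: ?Int.?Bool.rec X.…}
[3] got & more, protocol expects + ok or + more or + done  ✗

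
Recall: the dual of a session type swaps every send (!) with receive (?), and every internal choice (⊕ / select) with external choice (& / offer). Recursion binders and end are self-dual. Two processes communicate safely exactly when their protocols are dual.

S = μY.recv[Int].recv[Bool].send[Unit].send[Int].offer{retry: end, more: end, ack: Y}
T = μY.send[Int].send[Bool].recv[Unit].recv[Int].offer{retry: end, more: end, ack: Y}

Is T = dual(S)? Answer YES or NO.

μY ‖ μY  ✓ (binder kept)
  recv[Int] ‖ send[Int]  ✓
    recv[Bool] ‖ send[Bool]  ✓
      send[Unit] ‖ recv[Unit]  ✓
        send[Int] ‖ recv[Int]  ✓
          offer{retry,more,ack} ‖ offer{retry,more,ack}  ✗ choice polarity not flipped — not dual

NO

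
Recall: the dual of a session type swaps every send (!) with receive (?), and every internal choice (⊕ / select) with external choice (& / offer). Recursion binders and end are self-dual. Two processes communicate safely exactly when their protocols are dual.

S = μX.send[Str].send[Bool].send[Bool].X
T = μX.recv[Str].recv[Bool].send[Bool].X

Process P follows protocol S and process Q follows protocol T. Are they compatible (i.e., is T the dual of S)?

NO

μX vs μX  ✓ (binder kept)
  send[Str] vs recv[Str]  ✓
    send[Bool] vs recv[Bool]  ✓
      send[Bool] vs send[Bool]  ✗ same direction on both sides — not dual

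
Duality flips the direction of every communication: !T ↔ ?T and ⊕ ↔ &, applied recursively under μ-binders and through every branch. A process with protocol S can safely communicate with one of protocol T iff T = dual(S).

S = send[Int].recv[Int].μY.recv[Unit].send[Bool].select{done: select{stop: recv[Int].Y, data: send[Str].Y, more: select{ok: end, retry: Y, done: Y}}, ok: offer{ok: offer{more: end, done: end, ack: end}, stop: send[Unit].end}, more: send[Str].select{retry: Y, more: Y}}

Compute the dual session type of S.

send[Int] = recv[Int]
  recv[Int] = send[Int]
    μY = μY  (binder kept)
      recv[Unit] = send[Unit]
        send[Bool] = recv[Bool]
          select{done,ok,more} = offer{done,ok,more}  (select→offer)
            case done:
              select{stop,data,more} = offer{stop,data,more}  (select→offer)
                case stop:
                  recv[Int] = send[Int]
                    Y ↦ Y
                case data:
                  send[Str] = recv[Str]
                    Y ↦ Y
                case more:
                  select{ok,retry,done} = offer{ok,retry,done}  (select→offer)
                    case ok:
                      end ↦ end
                    case retry:
                      Y ↦ Y
                    case done:
                      Y ↦ Y
            case ok:
              offer{ok,stop} = select{ok,stop}  (offer→select)
                case ok:
                  offer{more,done,ack} = select{more,done,ack}  (offer→select)
                    case more:
                      end ↦ end
                    case done:
                      end ↦ end
                    case ack:
                      end ↦ end
                case stop:
                  send[Unit] = recv[Unit]
                    end ↦ end
            case more:
              send[Str] = recv[Str]
                select{retry,more} = offer{retry,more}  (select→offer)
                  case retry:
                    Y ↦ Y
                  case more:
                    Y ↦ Y

recv[Int].send[Int].μY.send[Unit].recv[Bool].offer{done: offer{stop: send[Int].Y, data: recv[Str].Y, more: offer{ok: end, retry: Y, done: Y}}, ok: select{ok: select{more: end, done: end, ack: end}, stop: recv[Unit].end}, more: recv[Str].offer{retry: Y, more: Y}}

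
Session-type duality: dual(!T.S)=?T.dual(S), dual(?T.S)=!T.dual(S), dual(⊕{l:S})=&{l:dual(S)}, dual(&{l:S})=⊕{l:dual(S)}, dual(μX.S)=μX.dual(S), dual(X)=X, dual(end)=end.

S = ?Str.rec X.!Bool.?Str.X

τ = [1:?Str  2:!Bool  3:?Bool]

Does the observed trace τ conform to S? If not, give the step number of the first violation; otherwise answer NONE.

step 1: ?Str  ✓  cont: rec X.…
step 2: !Bool  ✓  cont: ?Str.rec X.…
step 3: got ?Bool, protocol expects ?Str  ✗

3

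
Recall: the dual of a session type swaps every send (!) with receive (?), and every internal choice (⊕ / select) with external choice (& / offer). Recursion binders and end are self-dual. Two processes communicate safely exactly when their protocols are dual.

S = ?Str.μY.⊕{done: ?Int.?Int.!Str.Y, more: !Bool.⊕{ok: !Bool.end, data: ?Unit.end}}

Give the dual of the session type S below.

?Str = !Str
  μY = μY  (μ self-dual)
    ⊕{done,more} = &{done,more}  (select→offer)
      case done:
        ?Int = !Int
          ?Int = !Int
            !Str = ?Str
              Y self-dual
      case more:
        !Bool = ?Bool
          ⊕{ok,data} = &{ok,data}  (select→offer)
            case ok:
              !Bool = ?Bool
                end self-dual
            case data:
              ?Unit = !Unit
                end self-dual

!Str.μY.&{done: !Int.!Int.?Str.Y, more: ?Bool.&{ok: ?Bool.end, data: !Unit.end}}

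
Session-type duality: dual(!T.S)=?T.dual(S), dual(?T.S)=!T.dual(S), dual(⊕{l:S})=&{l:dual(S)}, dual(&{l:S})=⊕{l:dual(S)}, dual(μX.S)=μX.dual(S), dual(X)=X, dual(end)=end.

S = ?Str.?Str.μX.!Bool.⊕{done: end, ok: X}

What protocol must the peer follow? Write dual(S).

!Str.!Str.μX.?Bool.&{done: end, ok: X}

?Str = !Str
  ?Str = !Str
    μX = μX  (rec unchanged)
      !Bool = ?Bool
        ⊕{done,ok} = &{done,ok}  (select→offer)
          [done]
            dual(end) = end
          [ok]
            dual(X) = X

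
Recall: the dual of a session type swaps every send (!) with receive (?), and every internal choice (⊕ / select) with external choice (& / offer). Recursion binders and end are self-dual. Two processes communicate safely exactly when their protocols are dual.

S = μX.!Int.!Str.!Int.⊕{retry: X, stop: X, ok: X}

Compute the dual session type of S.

μX = μX  (μ self-dual)
  !Int = ?Int
    !Str = ?Str
      !Int = ?Int
        ⊕{retry,stop,ok} = &{retry,stop,ok}  (⊕→&)
          case retry:
            X self-dual
          case stop:
            X self-dual
          case ok:
            X self-dual

μX.?Int.?Str.?Int.&{retry: X, stop: X, ok: X}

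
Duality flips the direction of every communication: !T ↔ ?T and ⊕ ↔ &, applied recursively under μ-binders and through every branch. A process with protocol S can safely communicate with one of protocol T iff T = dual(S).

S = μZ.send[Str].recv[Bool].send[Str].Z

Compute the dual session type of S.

μZ → μZ  (rec unchanged)
  send[Str] → recv[Str]
    recv[Bool] → send[Bool]
      send[Str] → recv[Str]
        dual(Z) = Z

μZ.recv[Str].send[Bool].recv[Str].Z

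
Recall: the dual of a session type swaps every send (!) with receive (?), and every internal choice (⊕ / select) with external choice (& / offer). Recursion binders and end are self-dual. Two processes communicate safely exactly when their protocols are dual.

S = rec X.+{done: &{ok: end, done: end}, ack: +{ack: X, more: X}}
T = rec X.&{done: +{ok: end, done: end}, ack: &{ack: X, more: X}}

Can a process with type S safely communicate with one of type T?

rec X ‖ rec X  match (μ self-dual)
  +{done,ack} ‖ &{done,ack}  match labels match
    • done:
      &{ok,done} ‖ +{ok,done}  match labels match
        • ok:
          end ‖ end  match
        • done:
          end ‖ end  match
    • ack:
      +{ack,more} ‖ &{ack,more}  match labels match
        • ack:
          X ‖ X  match
        • more:
          X ‖ X  match

YES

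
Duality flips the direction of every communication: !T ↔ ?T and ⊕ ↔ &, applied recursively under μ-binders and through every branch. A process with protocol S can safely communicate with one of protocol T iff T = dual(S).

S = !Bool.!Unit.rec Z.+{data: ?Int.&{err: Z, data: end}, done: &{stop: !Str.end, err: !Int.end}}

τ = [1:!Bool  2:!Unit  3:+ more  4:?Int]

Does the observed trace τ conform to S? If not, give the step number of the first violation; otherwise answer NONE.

3

step 1: !Bool  match  residual = !Unit.rec Z.…
step 2: !Unit  match  residual = rec Z.…
step 3: got + more, protocol expects + data or + done  ✗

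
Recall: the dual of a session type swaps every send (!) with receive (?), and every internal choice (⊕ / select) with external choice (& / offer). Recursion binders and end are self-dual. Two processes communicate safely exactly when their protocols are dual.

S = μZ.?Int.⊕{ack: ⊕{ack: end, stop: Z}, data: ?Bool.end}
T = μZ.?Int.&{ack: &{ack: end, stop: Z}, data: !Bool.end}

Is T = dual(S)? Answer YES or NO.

μZ ‖ μZ  ok (μ self-dual)
  ?Int ‖ ?Int  ✗ same direction on both sides — not dual

NO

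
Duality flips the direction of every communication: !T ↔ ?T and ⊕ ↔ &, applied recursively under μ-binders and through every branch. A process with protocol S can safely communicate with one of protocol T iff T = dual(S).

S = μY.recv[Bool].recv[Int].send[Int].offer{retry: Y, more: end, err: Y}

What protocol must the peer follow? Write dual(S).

μY ↦ μY  (rec unchanged)
  recv[Bool] ↦ send[Bool]
    recv[Int] ↦ send[Int]
      send[Int] ↦ recv[Int]
        offer{retry,more,err} ↦ select{retry,more,err}  (&→⊕)
          case retry:
            dual(Y) = Y
          case more:
            dual(end) = end
          case err:
            dual(Y) = Y

μY.send[Bool].send[Int].recv[Int].select{retry: Y, more: end, err: Y}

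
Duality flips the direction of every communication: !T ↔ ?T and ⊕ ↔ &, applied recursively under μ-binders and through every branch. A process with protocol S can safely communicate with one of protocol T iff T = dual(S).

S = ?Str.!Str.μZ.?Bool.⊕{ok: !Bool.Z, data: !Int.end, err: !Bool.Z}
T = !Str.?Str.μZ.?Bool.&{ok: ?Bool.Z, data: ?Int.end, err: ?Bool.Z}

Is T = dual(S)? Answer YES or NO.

?Str | !Str  ✓
  !Str | ?Str  ✓
    μZ | μZ  ✓ (μ self-dual)
      ?Bool | ?Bool  ✗ same direction on both sides — not dual

NO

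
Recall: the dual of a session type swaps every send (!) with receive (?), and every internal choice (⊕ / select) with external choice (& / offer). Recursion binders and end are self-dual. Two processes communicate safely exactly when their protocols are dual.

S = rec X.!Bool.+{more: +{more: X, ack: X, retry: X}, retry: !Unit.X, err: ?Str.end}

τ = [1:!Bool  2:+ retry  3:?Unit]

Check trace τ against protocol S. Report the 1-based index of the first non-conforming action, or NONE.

3

@1 !Bool  ✓  state: +{more: +{more: rec X.…, ack: rec X.…, retry: rec X.…}, retry: !Unit.rec X.…, err: ?Str.end}
@2 + retry  ✓  state: !Unit.rec X.…
@3 got ?Unit, protocol expects !Unit  ✗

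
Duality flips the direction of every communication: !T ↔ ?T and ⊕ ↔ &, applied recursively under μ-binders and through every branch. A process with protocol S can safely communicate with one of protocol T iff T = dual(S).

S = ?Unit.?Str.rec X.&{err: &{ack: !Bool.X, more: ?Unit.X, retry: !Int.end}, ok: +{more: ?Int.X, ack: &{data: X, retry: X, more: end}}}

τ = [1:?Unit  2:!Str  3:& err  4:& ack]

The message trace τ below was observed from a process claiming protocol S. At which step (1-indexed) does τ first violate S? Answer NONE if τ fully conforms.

2

@1 ?Unit  ✓  cont: ?Str.rec X.…
@2 got !Str, protocol expects ?Str  ✗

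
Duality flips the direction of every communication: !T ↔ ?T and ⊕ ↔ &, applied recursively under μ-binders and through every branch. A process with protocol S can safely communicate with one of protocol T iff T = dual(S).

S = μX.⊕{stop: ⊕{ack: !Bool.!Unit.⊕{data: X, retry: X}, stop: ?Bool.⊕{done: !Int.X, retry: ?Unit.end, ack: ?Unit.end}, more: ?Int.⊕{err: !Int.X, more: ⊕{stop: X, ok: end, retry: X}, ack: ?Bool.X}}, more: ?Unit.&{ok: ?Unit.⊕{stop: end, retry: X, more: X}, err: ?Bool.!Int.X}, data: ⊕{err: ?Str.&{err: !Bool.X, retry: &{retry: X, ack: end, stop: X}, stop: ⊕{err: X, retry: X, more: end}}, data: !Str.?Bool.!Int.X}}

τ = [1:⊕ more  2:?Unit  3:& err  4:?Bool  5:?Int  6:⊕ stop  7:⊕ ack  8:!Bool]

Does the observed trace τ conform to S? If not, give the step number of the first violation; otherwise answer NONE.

5

@1 ⊕ more  ✓  cont: ?Unit.&{ok: ?Unit.⊕{stop: end, retry: μX.…, more: μX.…}, err: ?Bool.!Int.μX.…}
@2 ?Unit  ✓  cont: &{ok: ?Unit.⊕{stop: end, retry: μX.…, more: μX.…}, err: ?Bool.!Int.μX.…}
@3 & err  ✓  cont: ?Bool.!Int.μX.…
@4 ?Bool  ✓  cont: !Int.μX.…
@5 got ?Int, protocol expects !Int  ✗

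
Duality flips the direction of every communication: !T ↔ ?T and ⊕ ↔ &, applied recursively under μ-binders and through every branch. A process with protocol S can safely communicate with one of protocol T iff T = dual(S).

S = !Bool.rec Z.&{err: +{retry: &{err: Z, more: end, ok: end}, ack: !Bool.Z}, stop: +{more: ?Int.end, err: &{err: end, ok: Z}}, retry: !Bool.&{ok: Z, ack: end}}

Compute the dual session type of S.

?Bool.rec Z.+{err: &{retry: +{err: Z, more: end, ok: end}, ack: ?Bool.Z}, stop: &{more: !Int.end, err: +{err: end, ok: Z}}, retry: ?Bool.+{ok: Z, ack: end}}

!Bool = ?Bool
  rec Z = rec Z  (rec unchanged)
    &{err,stop,retry} = +{err,stop,retry}  (&→⊕)
      • err:
        +{retry,ack} = &{retry,ack}  (select→offer)
          • retry:
            &{err,more,ok} = +{err,more,ok}  (&→⊕)
              • err:
                Z self-dual
              • more:
                end self-dual
              • ok:
                end self-dual
          • ack:
            !Bool = ?Bool
              Z self-dual
      • stop:
        +{more,err} = &{more,err}  (select→offer)
          • more:
            ?Int = !Int
              end self-dual
          • err:
            &{err,ok} = +{err,ok}  (&→⊕)
              • err:
                end self-dual
              • ok:
                Z self-dual
      • retry:
        !Bool = ?Bool
          &{ok,ack} = +{ok,ack}  (&→⊕)
            • ok:
              Z self-dual
            • ack:
              end self-dual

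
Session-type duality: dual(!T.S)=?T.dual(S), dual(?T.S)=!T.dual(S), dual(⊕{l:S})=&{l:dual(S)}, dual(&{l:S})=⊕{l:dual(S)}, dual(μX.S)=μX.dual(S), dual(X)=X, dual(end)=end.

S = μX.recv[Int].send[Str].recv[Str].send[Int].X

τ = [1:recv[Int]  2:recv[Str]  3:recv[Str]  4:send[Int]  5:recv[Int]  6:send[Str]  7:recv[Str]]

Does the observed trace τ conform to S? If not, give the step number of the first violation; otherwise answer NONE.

step 1: recv[Int]  ✓  residual = send[Str].recv[Str].send[Int].μX.…
step 2: got recv[Str], protocol expects send[Str]  ✗

2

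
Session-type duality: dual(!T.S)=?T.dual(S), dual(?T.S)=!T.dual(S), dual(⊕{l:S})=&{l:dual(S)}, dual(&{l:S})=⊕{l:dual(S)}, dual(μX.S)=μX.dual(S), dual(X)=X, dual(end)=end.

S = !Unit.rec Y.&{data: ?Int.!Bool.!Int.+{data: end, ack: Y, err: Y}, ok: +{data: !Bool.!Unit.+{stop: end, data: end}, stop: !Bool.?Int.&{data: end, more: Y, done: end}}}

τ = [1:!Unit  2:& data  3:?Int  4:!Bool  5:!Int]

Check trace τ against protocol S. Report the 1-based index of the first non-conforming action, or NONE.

NONE

@1 !Unit  ok  state: rec Y.…
@2 & data  ok  state: ?Int.!Bool.!Int.+{data: end, ack: rec Y.…, err: rec Y.…}
@3 ?Int  ok  state: !Bool.!Int.+{data: end, ack: rec Y.…, err: rec Y.…}
@4 !Bool  ok  state: !Int.+{data: end, ack: rec Y.…, err: rec Y.…}
@5 !Int  ok  state: +{data: end, ack: rec Y.…, err: rec Y.…}
τ conforms to S (length 5)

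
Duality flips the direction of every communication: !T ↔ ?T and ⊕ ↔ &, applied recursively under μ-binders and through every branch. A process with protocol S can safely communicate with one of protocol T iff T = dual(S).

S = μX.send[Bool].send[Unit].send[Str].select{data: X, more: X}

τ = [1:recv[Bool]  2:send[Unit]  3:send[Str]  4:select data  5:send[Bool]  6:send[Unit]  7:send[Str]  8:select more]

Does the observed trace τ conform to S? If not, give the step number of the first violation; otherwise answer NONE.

[1] got recv[Bool], protocol expects send[Bool]  ✗

1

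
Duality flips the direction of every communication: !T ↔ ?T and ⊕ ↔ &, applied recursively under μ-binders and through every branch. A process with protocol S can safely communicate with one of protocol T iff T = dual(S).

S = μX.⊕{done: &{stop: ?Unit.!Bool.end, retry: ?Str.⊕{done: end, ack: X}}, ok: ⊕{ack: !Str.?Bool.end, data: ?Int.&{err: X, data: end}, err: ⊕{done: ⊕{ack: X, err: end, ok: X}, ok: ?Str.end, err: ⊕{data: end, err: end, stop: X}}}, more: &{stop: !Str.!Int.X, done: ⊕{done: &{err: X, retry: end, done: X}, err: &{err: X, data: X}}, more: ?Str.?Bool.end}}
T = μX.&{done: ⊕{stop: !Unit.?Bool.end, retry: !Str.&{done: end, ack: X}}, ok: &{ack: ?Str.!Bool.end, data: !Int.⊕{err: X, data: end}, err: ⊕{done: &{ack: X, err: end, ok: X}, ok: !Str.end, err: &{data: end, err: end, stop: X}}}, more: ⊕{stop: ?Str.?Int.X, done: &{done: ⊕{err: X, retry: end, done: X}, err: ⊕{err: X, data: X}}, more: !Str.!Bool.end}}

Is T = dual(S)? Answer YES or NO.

μX vs μX  ✓ (binder kept)
  ⊕{done,ok,more} vs &{done,ok,more}  ✓ label sets agree
    case done:
      &{stop,retry} vs ⊕{stop,retry}  ✓ label sets agree
        case stop:
          ?Unit vs !Unit  ✓
            !Bool vs ?Bool  ✓
              end vs end  ✓
        case retry:
          ?Str vs !Str  ✓
            ⊕{done,ack} vs &{done,ack}  ✓ label sets agree
              case done:
                end vs end  ✓
              case ack:
                X vs X  ✓
    case ok:
      ⊕{ack,data,err} vs &{ack,data,err}  ✓ label sets agree
        case ack:
          !Str vs ?Str  ✓
            ?Bool vs !Bool  ✓
              end vs end  ✓
        case data:
          ?Int vs !Int  ✓
            &{err,data} vs ⊕{err,data}  ✓ label sets agree
              case err:
                X vs X  ✓
              case data:
                end vs end  ✓
        case err:
          ⊕{done,ok,err} vs ⊕{done,ok,err}  ✗ choice polarity not flipped — not dual

NO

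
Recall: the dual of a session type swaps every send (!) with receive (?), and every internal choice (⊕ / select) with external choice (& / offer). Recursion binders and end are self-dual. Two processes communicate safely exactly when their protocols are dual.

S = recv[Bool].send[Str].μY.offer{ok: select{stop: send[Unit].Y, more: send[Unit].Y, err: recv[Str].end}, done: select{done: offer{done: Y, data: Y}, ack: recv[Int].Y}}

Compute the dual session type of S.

recv[Bool] → send[Bool]
  send[Str] → recv[Str]
    μY → μY  (binder kept)
      offer{ok,done} → select{ok,done}  (offer→select)
        case ok:
          select{stop,more,err} → offer{stop,more,err}  (select→offer)
            case stop:
              send[Unit] → recv[Unit]
                dual(Y) = Y
            case more:
              send[Unit] → recv[Unit]
                dual(Y) = Y
            case err:
              recv[Str] → send[Str]
                dual(end) = end
        case done:
          select{done,ack} → offer{done,ack}  (select→offer)
            case done:
              offer{done,data} → select{done,data}  (offer→select)
                case done:
                  dual(Y) = Y
                case data:
                  dual(Y) = Y
            case ack:
              recv[Int] → send[Int]
                dual(Y) = Y

send[Bool].recv[Str].μY.select{ok: offer{stop: recv[Unit].Y, more: recv[Unit].Y, err: send[Str].end}, done: offer{done: select{done: Y, data: Y}, ack: send[Int].Y}}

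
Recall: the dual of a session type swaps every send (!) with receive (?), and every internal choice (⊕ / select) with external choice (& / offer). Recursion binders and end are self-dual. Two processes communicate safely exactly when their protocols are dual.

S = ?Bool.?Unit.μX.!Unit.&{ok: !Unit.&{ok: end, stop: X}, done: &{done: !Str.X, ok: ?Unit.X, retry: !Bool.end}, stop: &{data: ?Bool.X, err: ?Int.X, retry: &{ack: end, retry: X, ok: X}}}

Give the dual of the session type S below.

?Bool ↦ !Bool
  ?Unit ↦ !Unit
    μX ↦ μX  (rec unchanged)
      !Unit ↦ ?Unit
        &{ok,done,stop} ↦ ⊕{ok,done,stop}  (external→internal)
          • ok:
            !Unit ↦ ?Unit
              &{ok,stop} ↦ ⊕{ok,stop}  (external→internal)
                • ok:
                  end ↦ end
                • stop:
                  X ↦ X
          • done:
            &{done,ok,retry} ↦ ⊕{done,ok,retry}  (external→internal)
              • done:
                !Str ↦ ?Str
                  X ↦ X
              • ok:
                ?Unit ↦ !Unit
                  X ↦ X
              • retry:
                !Bool ↦ ?Bool
                  end ↦ end
          • stop:
            &{data,err,retry} ↦ ⊕{data,err,retry}  (external→internal)
              • data:
                ?Bool ↦ !Bool
                  X ↦ X
              • err:
                ?Int ↦ !Int
                  X ↦ X
              • retry:
                &{ack,retry,ok} ↦ ⊕{ack,retry,ok}  (external→internal)
                  • ack:
                    end ↦ end
                  • retry:
                    X ↦ X
                  • ok:
                    X ↦ X

!Bool.!Unit.μX.?Unit.⊕{ok: ?Unit.⊕{ok: end, stop: X}, done: ⊕{done: ?Str.X, ok: !Unit.X, retry: ?Bool.end}, stop: ⊕{data: !Bool.X, err: !Int.X, retry: ⊕{ack: end, retry: X, ok: X}}}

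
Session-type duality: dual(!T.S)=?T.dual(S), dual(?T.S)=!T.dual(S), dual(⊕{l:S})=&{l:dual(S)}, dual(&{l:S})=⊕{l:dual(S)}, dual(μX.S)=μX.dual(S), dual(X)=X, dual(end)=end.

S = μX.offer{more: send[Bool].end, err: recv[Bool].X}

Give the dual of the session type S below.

μX.select{more: recv[Bool].end, err: send[Bool].X}

μX = μX  (rec unchanged)
  offer{more,err} = select{more,err}  (offer→select)
    [more]
      send[Bool] = recv[Bool]
        end self-dual
    [err]
      recv[Bool] = send[Bool]
        X self-dual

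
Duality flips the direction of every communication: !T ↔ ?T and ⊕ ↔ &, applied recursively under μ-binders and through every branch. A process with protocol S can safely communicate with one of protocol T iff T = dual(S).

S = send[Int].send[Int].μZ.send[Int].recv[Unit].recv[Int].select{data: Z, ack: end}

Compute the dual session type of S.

recv[Int].recv[Int].μZ.recv[Int].send[Unit].send[Int].offer{data: Z, ack: end}

send[Int] ↦ recv[Int]
  send[Int] ↦ recv[Int]
    μZ ↦ μZ  (μ self-dual)
      send[Int] ↦ recv[Int]
        recv[Unit] ↦ send[Unit]
          recv[Int] ↦ send[Int]
            select{data,ack} ↦ offer{data,ack}  (internal→external)
              [data]
                dual(Z) = Z
              [ack]
                dual(end) = end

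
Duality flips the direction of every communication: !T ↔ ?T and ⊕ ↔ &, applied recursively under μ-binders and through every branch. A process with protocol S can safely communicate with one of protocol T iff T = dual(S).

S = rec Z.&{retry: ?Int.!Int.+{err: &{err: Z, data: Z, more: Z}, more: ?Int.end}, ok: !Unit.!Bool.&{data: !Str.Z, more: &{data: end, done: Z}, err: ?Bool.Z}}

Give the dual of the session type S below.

rec Z.+{retry: !Int.?Int.&{err: +{err: Z, data: Z, more: Z}, more: !Int.end}, ok: ?Unit.?Bool.+{data: ?Str.Z, more: +{data: end, done: Z}, err: !Bool.Z}}

rec Z = rec Z  (binder kept)
  &{retry,ok} = +{retry,ok}  (&→⊕)
    • retry:
      ?Int = !Int
        !Int = ?Int
          +{err,more} = &{err,more}  (select→offer)
            • err:
              &{err,data,more} = +{err,data,more}  (&→⊕)
                • err:
                  dual(Z) = Z
                • data:
                  dual(Z) = Z
                • more:
                  dual(Z) = Z
            • more:
              ?Int = !Int
                dual(end) = end
    • ok:
      !Unit = ?Unit
        !Bool = ?Bool
          &{data,more,err} = +{data,more,err}  (&→⊕)
            • data:
              !Str = ?Str
                dual(Z) = Z
            • more:
              &{data,done} = +{data,done}  (&→⊕)
                • data:
                  dual(end) = end
                • done:
                  dual(Z) = Z
            • err:
              ?Bool = !Bool
                dual(Z) = Z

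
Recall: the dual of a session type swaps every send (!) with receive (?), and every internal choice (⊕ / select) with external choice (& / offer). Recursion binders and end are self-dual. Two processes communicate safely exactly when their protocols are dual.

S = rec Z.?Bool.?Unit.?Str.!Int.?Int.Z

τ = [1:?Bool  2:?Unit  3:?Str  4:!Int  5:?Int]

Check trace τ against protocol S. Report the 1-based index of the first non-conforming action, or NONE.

[1] ?Bool  ok  residual = ?Unit.?Str.!Int.?Int.rec Z.…
[2] ?Unit  ok  residual = ?Str.!Int.?Int.rec Z.…
[3] ?Str  ok  residual = !Int.?Int.rec Z.…
[4] !Int  ok  residual = ?Int.rec Z.…
[5] ?Int  ok  residual = rec Z.…
all 5 steps conform

NONE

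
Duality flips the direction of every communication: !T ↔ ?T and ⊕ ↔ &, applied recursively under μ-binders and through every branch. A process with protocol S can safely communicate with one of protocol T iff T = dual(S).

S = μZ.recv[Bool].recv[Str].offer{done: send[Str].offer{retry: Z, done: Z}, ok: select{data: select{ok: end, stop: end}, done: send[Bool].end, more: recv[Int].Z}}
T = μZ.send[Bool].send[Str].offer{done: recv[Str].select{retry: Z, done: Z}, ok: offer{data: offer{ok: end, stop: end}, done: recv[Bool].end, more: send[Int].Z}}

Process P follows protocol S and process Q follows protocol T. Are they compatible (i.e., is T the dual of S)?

μZ | μZ  match (binder kept)
  recv[Bool] | send[Bool]  match
    recv[Str] | send[Str]  match
      offer{done,ok} | offer{done,ok}  ✗ choice polarity not flipped — not dual

NO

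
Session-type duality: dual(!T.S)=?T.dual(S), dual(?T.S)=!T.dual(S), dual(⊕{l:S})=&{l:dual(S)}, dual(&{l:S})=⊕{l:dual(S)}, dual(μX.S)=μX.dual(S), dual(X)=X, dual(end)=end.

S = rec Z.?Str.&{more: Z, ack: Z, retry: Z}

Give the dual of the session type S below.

rec Z.!Str.+{more: Z, ack: Z, retry: Z}

rec Z = rec Z  (μ self-dual)
  ?Str = !Str
    &{more,ack,retry} = +{more,ack,retry}  (offer→select)
      case more:
        Z self-dual
      case ack:
        Z self-dual
      case retry:
        Z self-dual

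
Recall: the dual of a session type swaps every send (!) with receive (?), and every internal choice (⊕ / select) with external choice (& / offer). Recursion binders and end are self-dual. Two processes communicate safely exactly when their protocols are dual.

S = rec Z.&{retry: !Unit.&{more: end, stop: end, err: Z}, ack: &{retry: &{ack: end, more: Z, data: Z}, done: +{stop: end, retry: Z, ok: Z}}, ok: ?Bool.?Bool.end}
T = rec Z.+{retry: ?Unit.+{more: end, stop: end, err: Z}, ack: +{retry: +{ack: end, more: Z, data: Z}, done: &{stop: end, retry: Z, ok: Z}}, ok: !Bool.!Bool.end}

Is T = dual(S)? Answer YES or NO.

rec Z ‖ rec Z  match (rec unchanged)
  &{retry,ack,ok} ‖ +{retry,ack,ok}  match labels match
    • retry:
      !Unit ‖ ?Unit  match
        &{more,stop,err} ‖ +{more,stop,err}  match labels match
          • more:
            end ‖ end  match
          • stop:
            end ‖ end  match
          • err:
            Z ‖ Z  match
    • ack:
      &{retry,done} ‖ +{retry,done}  match labels match
        • retry:
          &{ack,more,data} ‖ +{ack,more,data}  match labels match
            • ack:
              end ‖ end  match
            • more:
              Z ‖ Z  match
            • data:
              Z ‖ Z  match
        • done:
          +{stop,retry,ok} ‖ &{stop,retry,ok}  match labels match
            • stop:
              end ‖ end  match
            • retry:
              Z ‖ Z  match
            • ok:
              Z ‖ Z  match
    • ok:
      ?Bool ‖ !Bool  match
        ?Bool ‖ !Bool  match
          end ‖ end  match

YES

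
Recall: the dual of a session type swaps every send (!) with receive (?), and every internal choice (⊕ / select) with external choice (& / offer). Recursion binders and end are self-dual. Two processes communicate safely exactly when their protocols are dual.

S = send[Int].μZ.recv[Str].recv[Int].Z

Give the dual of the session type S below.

recv[Int].μZ.send[Str].send[Int].Z

send[Int] → recv[Int]
  μZ → μZ  (rec unchanged)
    recv[Str] → send[Str]
      recv[Int] → send[Int]
        Z ↦ Z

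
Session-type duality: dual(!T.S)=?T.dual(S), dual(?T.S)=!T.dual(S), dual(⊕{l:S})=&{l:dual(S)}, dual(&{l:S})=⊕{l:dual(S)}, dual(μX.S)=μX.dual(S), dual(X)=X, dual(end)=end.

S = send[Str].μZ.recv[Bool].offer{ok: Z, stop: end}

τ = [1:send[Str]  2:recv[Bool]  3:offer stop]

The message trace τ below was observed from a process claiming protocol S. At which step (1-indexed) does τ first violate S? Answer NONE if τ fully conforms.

@1 send[Str]  ok  residual = μZ.…
@2 recv[Bool]  ok  residual = offer{ok: μZ.…, stop: end}
@3 offer stop  ok  residual = end
all 3 steps conform

NONE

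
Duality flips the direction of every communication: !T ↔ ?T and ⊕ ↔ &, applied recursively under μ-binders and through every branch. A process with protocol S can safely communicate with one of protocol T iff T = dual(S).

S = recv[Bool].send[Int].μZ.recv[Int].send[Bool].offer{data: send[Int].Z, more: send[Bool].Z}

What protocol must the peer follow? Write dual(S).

send[Bool].recv[Int].μZ.send[Int].recv[Bool].select{data: recv[Int].Z, more: recv[Bool].Z}

recv[Bool] → send[Bool]
  send[Int] → recv[Int]
    μZ → μZ  (μ self-dual)
      recv[Int] → send[Int]
        send[Bool] → recv[Bool]
          offer{data,more} → select{data,more}  (external→internal)
            case data:
              send[Int] → recv[Int]
                Z ↦ Z
            case more:
              send[Bool] → recv[Bool]
                Z ↦ Z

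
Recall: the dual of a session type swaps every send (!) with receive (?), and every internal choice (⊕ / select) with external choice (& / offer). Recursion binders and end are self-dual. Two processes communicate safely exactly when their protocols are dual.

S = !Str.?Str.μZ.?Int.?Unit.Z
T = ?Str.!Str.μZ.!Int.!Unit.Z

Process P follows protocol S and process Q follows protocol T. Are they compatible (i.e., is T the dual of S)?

!Str vs ?Str  match
  ?Str vs !Str  match
    μZ vs μZ  match (μ self-dual)
      ?Int vs !Int  match
        ?Unit vs !Unit  match
          Z vs Z  match

YES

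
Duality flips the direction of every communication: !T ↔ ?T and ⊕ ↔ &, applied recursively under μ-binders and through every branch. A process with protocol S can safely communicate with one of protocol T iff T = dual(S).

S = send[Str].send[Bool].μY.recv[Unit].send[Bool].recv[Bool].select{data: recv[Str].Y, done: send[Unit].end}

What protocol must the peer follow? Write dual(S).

send[Str] ↦ recv[Str]
  send[Bool] ↦ recv[Bool]
    μY ↦ μY  (rec unchanged)
      recv[Unit] ↦ send[Unit]
        send[Bool] ↦ recv[Bool]
          recv[Bool] ↦ send[Bool]
            select{data,done} ↦ offer{data,done}  (internal→external)
              [data]
                recv[Str] ↦ send[Str]
                  Y self-dual
              [done]
                send[Unit] ↦ recv[Unit]
                  end self-dual

recv[Str].recv[Bool].μY.send[Unit].recv[Bool].send[Bool].offer{data: send[Str].Y, done: recv[Unit].end}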